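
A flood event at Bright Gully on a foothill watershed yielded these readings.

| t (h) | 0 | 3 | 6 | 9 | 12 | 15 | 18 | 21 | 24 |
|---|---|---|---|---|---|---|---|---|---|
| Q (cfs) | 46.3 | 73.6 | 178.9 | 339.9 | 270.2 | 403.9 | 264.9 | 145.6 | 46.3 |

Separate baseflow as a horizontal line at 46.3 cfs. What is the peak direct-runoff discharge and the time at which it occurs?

Q_p = 357.6 cfs at t = 15 h

Subtracting baseflow gives direct-runoff ordinates: 0.0, 27.3, 132.6, 293.6, 223.9, 357.6, 218.6, 99.3, 0.0 cfs.
The maximum is 357.6 cfs, occurring at the reading for t = 15 h.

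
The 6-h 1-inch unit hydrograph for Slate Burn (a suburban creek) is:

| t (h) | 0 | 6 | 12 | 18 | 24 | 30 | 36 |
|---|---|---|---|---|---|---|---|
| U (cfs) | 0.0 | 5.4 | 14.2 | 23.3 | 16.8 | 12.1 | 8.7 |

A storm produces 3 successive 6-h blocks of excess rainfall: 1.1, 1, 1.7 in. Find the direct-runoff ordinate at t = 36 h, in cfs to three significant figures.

By discrete convolution, Q_j = Σ (P_i / 1 in) · U_{j−i}.
At t = 36 h (j=6): Q = (1.1/1)·8.7 + (1/1)·12.1 + (1.7/1)·16.8 = 50.2 cfs.

Q ≈ 50.2 cfs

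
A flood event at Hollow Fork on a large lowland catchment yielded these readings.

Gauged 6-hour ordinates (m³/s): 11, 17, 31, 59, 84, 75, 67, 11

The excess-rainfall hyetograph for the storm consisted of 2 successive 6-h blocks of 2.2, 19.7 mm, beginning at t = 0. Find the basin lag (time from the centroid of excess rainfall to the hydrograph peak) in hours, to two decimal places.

Centroid of excess rainfall: t_c = Σ P_i·t̄_i / ΣP_i = 8.3973 h (block centres at 3, 9 h).
Hydrograph peak occurs at t = 24 h, so basin lag t_L = 24 − 8.3973 = 15.60 h.

t_L ≈ 15.60 h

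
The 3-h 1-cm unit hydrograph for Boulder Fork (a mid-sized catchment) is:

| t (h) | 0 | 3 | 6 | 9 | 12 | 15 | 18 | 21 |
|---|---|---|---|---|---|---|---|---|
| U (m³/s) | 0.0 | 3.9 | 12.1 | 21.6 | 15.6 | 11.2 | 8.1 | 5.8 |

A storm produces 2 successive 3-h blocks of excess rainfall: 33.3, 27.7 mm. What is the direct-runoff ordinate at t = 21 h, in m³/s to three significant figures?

By discrete convolution, Q_j = Σ (P_i / 10 mm) · U_{j−i}.
At t = 21 h (j=7): Q = (33.3/10)·5.8 + (27.7/10)·8.1 = 41.8 m³/s.

Q ≈ 41.8 m³/s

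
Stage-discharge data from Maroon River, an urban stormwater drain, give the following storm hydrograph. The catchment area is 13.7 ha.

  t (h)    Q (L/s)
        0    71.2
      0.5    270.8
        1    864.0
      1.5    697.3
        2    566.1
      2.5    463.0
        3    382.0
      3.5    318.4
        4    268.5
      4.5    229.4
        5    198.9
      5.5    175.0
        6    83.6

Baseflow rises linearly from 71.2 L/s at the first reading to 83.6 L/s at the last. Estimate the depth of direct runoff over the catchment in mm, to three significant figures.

Direct runoff: 0.00, 198.57, 790.73, 623.00, 490.77, 386.63, 304.60, 239.97, 189.03, 148.90, 117.37, 92.43, 0.00 L/s; ΣQ_DR = 3582 L/s.
V = ΣQ_DR · Δt = 3582 × 1800 s = 6.448 × 10^6 L.
Over A = 13.7 ha, depth = V / A = 47.1 mm.

d ≈ 47.1 mm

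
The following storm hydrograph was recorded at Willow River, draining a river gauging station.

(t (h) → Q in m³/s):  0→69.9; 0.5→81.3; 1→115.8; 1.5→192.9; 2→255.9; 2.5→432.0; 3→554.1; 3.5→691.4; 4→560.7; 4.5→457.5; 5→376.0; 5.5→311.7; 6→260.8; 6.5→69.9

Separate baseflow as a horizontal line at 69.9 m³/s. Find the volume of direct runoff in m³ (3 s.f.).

V ≈ 6.21 × 10^6 m³

Direct-runoff ordinates (Q − Q_b): 0.0, 11.4, 45.9, 123.0, 186.0, 362.1, 484.2, 621.5, 490.8, 387.6, 306.1, 241.8, 190.9, 0.0 m³/s.
ΣQ_DR = 3451 m³/s.
With Δt = 0.5 h = 1800 s, V = ΣQ_DR · Δt = 3451 × 1800 = 6.21 × 10^6 m³.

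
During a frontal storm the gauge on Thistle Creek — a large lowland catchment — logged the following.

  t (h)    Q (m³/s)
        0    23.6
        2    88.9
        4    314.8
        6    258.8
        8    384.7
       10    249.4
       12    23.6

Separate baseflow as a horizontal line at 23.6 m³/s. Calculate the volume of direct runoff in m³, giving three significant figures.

V ≈ 8.49 × 10^6 m³

Direct-runoff ordinates (Q − Q_b): 0.0, 65.3, 291.2, 235.2, 361.1, 225.8, 0.0 m³/s.
ΣQ_DR = 1179 m³/s.
With Δt = 2 h = 7200 s, V = ΣQ_DR · Δt = 1179 × 7200 = 8.49 × 10^6 m³.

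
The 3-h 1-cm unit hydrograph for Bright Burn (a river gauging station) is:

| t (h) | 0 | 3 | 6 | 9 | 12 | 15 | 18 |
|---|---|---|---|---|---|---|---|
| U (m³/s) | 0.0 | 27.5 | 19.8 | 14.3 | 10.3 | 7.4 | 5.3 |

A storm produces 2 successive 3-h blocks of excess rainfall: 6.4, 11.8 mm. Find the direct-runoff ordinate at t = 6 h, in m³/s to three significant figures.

Q ≈ 45.1 m³/s

By discrete convolution, Q_j = Σ (P_i / 10 mm) · U_{j−i}.
At t = 6 h (j=2): Q = (6.4/10)·19.8 + (11.8/10)·27.5 = 45.1 m³/s.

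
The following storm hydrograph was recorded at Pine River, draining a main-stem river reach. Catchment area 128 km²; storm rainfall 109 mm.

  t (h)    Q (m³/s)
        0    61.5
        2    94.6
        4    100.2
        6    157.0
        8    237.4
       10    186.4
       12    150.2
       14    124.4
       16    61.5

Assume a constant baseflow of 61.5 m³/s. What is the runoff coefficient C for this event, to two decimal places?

C ≈ 0.32

ΣQ_DR = 619.7 m³/s; V = ΣQ_DR·Δt = 4.462 × 10^6 m³.
Runoff depth d = V / A = 34.86 mm.
C = d / P = 34.86 / 109 = 0.32.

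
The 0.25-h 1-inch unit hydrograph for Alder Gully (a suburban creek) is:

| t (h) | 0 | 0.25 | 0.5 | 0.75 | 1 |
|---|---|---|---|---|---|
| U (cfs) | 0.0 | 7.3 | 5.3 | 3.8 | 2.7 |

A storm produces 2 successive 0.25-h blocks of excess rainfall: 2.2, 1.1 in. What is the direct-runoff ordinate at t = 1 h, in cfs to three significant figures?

By discrete convolution, Q_j = Σ (P_i / 1 in) · U_{j−i}.
At t = 1 h (j=4): Q = (2.2/1)·2.7 + (1.1/1)·3.8 = 10.1 cfs.

Q ≈ 10.1 cfs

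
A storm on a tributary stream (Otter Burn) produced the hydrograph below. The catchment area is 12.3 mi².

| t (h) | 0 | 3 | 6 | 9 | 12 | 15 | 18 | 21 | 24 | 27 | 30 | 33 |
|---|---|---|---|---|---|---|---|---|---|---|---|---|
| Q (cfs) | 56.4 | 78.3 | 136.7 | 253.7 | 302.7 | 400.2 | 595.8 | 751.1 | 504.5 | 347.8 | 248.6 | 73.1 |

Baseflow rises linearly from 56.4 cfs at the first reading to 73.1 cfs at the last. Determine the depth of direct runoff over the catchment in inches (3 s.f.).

d ≈ 1.12 in

Direct runoff: 0.00, 20.38, 77.26, 192.75, 240.23, 336.21, 530.29, 684.07, 435.95, 277.74, 177.02, 0.00 cfs; ΣQ_DR = 2972 cfs.
V = ΣQ_DR · Δt = 2972 × 10800 s = 3.210 × 10^7 ft³.
Over A = 12.3 mi², depth = V / A = 1.12 in.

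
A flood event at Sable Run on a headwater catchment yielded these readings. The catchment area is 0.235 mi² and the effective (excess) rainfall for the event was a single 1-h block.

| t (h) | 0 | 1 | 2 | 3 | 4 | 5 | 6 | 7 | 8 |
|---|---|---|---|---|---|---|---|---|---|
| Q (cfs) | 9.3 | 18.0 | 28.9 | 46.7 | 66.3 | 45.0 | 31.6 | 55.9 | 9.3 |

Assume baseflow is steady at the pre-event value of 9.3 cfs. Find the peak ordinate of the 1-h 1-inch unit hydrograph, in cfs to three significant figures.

Direct runoff: 0.0, 8.7, 19.6, 37.4, 57.0, 35.7, 22.3, 46.6, 0.0 cfs; ΣQ_DR = 227.3 cfs, peak = 57.0 cfs.
Runoff depth d = ΣQ_DR·Δt / A = 227.3 × 3600 / (0.235 mi²) = 1.499 in.
The 1-inch UH is the DRH scaled by (1 in)/d, so U_p = 57.0 × 1/1.499 = 38.0 cfs.

U_p ≈ 38.0 cfs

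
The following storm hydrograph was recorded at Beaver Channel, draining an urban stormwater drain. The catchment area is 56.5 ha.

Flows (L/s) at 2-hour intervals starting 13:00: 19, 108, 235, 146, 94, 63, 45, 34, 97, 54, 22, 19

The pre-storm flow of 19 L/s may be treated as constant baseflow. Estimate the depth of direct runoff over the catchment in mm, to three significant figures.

d ≈ 9.02 mm

Direct runoff: 0.0, 89.0, 216.0, 127.0, 75.0, 44.0, 26.0, 15.0, 78.0, 35.0, 3.0, 0.0 L/s; ΣQ_DR = 708.0 L/s.
V = ΣQ_DR · Δt = 708.0 × 7200 s = 5.098 × 10^6 L.
Over A = 56.5 ha, depth = V / A = 9.02 mm.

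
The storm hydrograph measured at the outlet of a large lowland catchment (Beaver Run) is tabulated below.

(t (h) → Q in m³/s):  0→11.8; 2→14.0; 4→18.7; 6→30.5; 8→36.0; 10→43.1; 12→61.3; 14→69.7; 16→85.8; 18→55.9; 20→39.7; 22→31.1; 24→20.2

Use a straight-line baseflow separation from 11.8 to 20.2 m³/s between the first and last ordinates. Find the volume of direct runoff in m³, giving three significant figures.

Direct-runoff ordinates (Q − Q_b): 0.00, 1.50, 5.50, 16.60, 21.40, 27.80, 45.30, 53.00, 68.40, 37.80, 20.90, 11.60, 0.00 m³/s.
ΣQ_DR = 309.8 m³/s.
With Δt = 2 h = 7200 s, V = ΣQ_DR · Δt = 309.8 × 7200 = 2.23 × 10^6 m³.

V ≈ 2.23 × 10^6 m³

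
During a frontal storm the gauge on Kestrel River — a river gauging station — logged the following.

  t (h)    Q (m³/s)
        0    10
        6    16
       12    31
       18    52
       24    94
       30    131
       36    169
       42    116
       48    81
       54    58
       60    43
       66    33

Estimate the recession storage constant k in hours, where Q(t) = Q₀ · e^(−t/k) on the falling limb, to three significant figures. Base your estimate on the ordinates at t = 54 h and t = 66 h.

k ≈ 21.3 h

On the falling limb, Q drops from 58 to 33 m³/s between t = 54 h and t = 66 h (Δt = 12 h).
k = −Δt / ln(Q₂/Q₁) = −12 / ln(33/58) = 21.3 h.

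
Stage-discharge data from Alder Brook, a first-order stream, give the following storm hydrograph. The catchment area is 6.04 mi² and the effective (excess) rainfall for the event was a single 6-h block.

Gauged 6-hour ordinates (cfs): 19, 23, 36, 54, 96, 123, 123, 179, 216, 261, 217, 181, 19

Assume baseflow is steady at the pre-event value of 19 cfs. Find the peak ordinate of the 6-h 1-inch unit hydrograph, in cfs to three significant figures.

U_p ≈ 121 cfs

Direct runoff: 0.0, 4.0, 17.0, 35.0, 77.0, 104.0, 104.0, 160.0, 197.0, 242.0, 198.0, 162.0, 0.0 cfs; ΣQ_DR = 1300 cfs, peak = 242.0 cfs.
Runoff depth d = ΣQ_DR·Δt / A = 1300 × 21600 / (6.04 mi²) = 2.001 in.
The 1-inch UH is the DRH scaled by (1 in)/d, so U_p = 242.0 × 1/2.001 = 121 cfs.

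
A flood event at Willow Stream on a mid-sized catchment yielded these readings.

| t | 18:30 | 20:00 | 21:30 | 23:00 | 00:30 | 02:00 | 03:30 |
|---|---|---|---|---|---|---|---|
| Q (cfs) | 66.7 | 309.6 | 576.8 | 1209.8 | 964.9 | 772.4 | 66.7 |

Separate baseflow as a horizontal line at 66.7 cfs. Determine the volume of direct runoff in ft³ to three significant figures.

Direct-runoff ordinates (Q − Q_b): 0.0, 242.9, 510.1, 1143.1, 898.2, 705.7, 0.0 cfs.
ΣQ_DR = 3500 cfs.
With Δt = 1.5 h = 5400 s, V = ΣQ_DR · Δt = 3500 × 5400 = 1.89 × 10^7 ft³.

V ≈ 1.89 × 10^7 ft³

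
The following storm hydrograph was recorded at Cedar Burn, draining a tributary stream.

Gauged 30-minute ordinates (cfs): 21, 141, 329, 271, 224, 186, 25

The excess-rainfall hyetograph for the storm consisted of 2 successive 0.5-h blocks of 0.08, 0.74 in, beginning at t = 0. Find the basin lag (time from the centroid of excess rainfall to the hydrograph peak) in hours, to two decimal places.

t_L ≈ 0.30 h

Centroid of excess rainfall: t_c = Σ P_i·t̄_i / ΣP_i = 0.7012 h (block centres at 0.25, 0.75 h).
Hydrograph peak occurs at t = 1 h, so basin lag t_L = 1 − 0.7012 = 0.30 h.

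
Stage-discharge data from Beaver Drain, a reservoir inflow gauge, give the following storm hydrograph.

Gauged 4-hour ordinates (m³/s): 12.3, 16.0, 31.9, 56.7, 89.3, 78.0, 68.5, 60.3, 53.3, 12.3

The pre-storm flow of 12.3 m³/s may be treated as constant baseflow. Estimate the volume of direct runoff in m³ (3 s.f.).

Direct-runoff ordinates (Q − Q_b): 0.0, 3.7, 19.6, 44.4, 77.0, 65.7, 56.2, 48.0, 41.0, 0.0 m³/s.
ΣQ_DR = 355.6 m³/s.
With Δt = 4 h = 14400 s, V = ΣQ_DR · Δt = 355.6 × 14400 = 5.12 × 10^6 m³.

V ≈ 5.12 × 10^6 m³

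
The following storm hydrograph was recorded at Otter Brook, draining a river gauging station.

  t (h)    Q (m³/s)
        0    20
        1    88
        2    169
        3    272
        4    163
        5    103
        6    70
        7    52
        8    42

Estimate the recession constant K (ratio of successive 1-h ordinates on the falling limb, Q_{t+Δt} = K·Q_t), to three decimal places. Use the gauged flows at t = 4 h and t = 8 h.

K ≈ 0.712

Using the recession-limb readings at t = 4 h and t = 8 h: Q falls from 163 to 42 m³/s over 4 intervals.
K = (Q₂/Q₁)^(1/4) = (42/163)^(1/4) = 0.712.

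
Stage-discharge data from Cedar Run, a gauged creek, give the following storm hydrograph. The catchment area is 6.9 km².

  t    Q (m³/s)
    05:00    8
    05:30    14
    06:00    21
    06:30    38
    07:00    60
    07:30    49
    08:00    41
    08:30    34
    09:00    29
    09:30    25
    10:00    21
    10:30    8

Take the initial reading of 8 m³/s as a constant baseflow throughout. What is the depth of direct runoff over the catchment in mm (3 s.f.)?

d ≈ 65.7 mm

Direct runoff: 0.0, 6.0, 13.0, 30.0, 52.0, 41.0, 33.0, 26.0, 21.0, 17.0, 13.0, 0.0 m³/s; ΣQ_DR = 252.0 m³/s.
V = ΣQ_DR · Δt = 252.0 × 1800 s = 4.536 × 10^5 m³.
Over A = 6.9 km², depth = V / A = 65.7 mm.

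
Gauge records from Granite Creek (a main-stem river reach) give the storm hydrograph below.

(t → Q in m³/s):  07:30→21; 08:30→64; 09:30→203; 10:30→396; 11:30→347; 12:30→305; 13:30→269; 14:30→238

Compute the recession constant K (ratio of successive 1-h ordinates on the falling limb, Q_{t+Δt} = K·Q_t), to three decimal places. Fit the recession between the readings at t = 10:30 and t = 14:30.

K ≈ 0.880

Using the recession-limb readings at t = 10:30 and t = 14:30: Q falls from 396 to 238 m³/s over 4 intervals.
K = (Q₂/Q₁)^(1/4) = (238/396)^(1/4) = 0.880.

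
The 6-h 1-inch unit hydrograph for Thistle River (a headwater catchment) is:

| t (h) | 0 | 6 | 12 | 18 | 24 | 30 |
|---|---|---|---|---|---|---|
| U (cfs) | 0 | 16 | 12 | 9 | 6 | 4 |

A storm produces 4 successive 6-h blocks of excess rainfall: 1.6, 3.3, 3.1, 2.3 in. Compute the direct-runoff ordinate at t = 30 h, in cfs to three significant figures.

Q ≈ 81.7 cfs

By discrete convolution, Q_j = Σ (P_i / 1 in) · U_{j−i}.
At t = 30 h (j=5): Q = (1.6/1)·4 + (3.3/1)·6 + (3.1/1)·9 + (2.3/1)·12 = 81.7 cfs.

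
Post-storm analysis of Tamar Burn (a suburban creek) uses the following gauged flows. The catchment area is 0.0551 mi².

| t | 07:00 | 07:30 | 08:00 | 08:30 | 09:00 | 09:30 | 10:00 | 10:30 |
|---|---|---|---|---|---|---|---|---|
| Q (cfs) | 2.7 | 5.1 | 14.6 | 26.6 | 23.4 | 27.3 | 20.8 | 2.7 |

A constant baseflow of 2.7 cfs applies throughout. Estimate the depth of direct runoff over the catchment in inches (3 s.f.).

Direct runoff: 0.0, 2.4, 11.9, 23.9, 20.7, 24.6, 18.1, 0.0 cfs; ΣQ_DR = 101.6 cfs.
V = ΣQ_DR · Δt = 101.6 × 1800 s = 1.829 × 10^5 ft³.
Over A = 0.0551 mi², depth = V / A = 1.43 in.

d ≈ 1.43 in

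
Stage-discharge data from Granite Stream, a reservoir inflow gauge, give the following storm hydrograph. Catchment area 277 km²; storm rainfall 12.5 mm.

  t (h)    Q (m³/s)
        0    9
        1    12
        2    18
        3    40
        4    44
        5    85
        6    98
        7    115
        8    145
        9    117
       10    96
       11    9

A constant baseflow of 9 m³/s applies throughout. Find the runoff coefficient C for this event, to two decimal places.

ΣQ_DR = 680.0 m³/s; V = ΣQ_DR·Δt = 2.448 × 10^6 m³.
Runoff depth d = V / A = 8.838 mm.
C = d / P = 8.838 / 12.5 = 0.71.

C ≈ 0.71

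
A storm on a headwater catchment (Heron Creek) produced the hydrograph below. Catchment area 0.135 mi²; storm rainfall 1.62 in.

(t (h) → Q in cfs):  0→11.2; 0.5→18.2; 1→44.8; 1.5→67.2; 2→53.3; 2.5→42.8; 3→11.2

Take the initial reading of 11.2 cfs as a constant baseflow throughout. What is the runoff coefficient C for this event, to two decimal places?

ΣQ_DR = 170.3 cfs; V = ΣQ_DR·Δt = 3.065 × 10^5 ft³.
Runoff depth d = V / A = 0.9774 in.
C = d / P = 0.9774 / 1.62 = 0.60.

C ≈ 0.60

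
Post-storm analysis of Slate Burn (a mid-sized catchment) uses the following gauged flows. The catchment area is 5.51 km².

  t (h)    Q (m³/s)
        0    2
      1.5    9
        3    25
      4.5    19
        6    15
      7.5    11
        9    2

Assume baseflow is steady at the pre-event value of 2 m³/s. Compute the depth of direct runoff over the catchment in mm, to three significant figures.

d ≈ 67.6 mm

Direct runoff: 0.0, 7.0, 23.0, 17.0, 13.0, 9.0, 0.0 m³/s; ΣQ_DR = 69.00 m³/s.
V = ΣQ_DR · Δt = 69.00 × 5400 s = 3.726 × 10^5 m³.
Over A = 5.51 km², depth = V / A = 67.6 mm.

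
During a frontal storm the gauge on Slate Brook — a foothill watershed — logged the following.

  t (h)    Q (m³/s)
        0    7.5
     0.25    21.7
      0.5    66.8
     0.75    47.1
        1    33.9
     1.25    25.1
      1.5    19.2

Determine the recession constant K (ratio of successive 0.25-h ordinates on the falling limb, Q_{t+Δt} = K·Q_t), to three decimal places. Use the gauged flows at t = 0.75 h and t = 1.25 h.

K ≈ 0.730

Using the recession-limb readings at t = 0.75 h and t = 1.25 h: Q falls from 47.1 to 25.1 m³/s over 2 intervals.
K = (Q₂/Q₁)^(1/2) = (25.1/47.1)^(1/2) = 0.730.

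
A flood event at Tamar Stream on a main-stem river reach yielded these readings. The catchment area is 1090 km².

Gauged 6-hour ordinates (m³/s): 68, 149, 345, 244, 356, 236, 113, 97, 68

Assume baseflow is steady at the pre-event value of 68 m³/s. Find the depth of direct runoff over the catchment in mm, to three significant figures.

d ≈ 21.1 mm

Direct runoff: 0.0, 81.0, 277.0, 176.0, 288.0, 168.0, 45.0, 29.0, 0.0 m³/s; ΣQ_DR = 1064 m³/s.
V = ΣQ_DR · Δt = 1064 × 21600 s = 2.298 × 10^7 m³.
Over A = 1090 km², depth = V / A = 21.1 mm.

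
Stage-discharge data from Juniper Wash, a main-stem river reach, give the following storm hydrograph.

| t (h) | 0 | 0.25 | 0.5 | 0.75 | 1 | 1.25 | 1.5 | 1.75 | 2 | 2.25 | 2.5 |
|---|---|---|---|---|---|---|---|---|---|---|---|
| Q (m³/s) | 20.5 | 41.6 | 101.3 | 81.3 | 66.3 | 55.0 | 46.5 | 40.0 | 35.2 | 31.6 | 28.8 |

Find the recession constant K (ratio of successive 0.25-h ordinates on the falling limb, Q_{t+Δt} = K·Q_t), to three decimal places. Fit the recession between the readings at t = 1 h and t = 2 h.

K ≈ 0.854

Using the recession-limb readings at t = 1 h and t = 2 h: Q falls from 66.3 to 35.2 m³/s over 4 intervals.
K = (Q₂/Q₁)^(1/4) = (35.2/66.3)^(1/4) = 0.854.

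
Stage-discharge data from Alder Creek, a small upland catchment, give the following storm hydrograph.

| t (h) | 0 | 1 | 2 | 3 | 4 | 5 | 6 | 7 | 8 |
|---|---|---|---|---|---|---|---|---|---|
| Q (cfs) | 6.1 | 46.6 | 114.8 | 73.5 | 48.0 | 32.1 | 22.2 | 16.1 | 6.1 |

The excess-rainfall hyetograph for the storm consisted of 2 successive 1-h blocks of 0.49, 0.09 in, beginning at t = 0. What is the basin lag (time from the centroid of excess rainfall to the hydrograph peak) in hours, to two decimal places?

t_L ≈ 1.34 h

Centroid of excess rainfall: t_c = Σ P_i·t̄_i / ΣP_i = 0.6552 h (block centres at 0.5, 1.5 h).
Hydrograph peak occurs at t = 2 h, so basin lag t_L = 2 − 0.6552 = 1.34 h.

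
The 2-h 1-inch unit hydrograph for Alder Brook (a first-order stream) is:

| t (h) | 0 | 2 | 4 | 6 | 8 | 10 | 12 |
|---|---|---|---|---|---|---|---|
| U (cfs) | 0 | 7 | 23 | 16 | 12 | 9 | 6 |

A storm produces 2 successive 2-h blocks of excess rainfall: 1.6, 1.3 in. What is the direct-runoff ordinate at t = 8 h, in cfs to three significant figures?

By discrete convolution, Q_j = Σ (P_i / 1 in) · U_{j−i}.
At t = 8 h (j=4): Q = (1.6/1)·12 + (1.3/1)·16 = 40.0 cfs.

Q ≈ 40.0 cfs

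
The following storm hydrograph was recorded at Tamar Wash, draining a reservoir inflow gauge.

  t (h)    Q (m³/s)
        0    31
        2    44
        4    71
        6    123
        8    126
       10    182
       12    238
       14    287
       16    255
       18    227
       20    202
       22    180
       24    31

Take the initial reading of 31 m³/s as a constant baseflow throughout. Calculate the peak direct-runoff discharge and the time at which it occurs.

Subtracting baseflow gives direct-runoff ordinates: 0.0, 13.0, 40.0, 92.0, 95.0, 151.0, 207.0, 256.0, 224.0, 196.0, 171.0, 149.0, 0.0 m³/s.
The maximum is 256.0 m³/s, occurring at the reading for t = 14 h.

Q_p = 256.0 m³/s at t = 14 h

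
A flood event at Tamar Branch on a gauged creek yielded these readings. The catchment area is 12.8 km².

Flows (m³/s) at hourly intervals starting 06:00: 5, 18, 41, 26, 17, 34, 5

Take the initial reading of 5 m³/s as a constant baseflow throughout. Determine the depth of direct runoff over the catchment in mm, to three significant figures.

d ≈ 31.2 mm

Direct runoff: 0.0, 13.0, 36.0, 21.0, 12.0, 29.0, 0.0 m³/s; ΣQ_DR = 111.0 m³/s.
V = ΣQ_DR · Δt = 111.0 × 3600 s = 3.996 × 10^5 m³.
Over A = 12.8 km², depth = V / A = 31.2 mm.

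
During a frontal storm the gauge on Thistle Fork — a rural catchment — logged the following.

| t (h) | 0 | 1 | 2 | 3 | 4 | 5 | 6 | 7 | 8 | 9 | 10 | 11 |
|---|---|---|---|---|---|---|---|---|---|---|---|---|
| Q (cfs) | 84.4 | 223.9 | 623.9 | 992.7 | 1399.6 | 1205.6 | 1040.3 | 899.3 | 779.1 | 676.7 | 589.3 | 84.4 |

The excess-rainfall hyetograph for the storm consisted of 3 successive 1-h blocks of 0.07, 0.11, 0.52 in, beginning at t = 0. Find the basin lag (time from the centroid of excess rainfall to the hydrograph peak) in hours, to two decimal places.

t_L ≈ 1.86 h

Centroid of excess rainfall: t_c = Σ P_i·t̄_i / ΣP_i = 2.1429 h (block centres at 0.5, 1.5, 2.5 h).
Hydrograph peak occurs at t = 4 h, so basin lag t_L = 4 − 2.1429 = 1.86 h.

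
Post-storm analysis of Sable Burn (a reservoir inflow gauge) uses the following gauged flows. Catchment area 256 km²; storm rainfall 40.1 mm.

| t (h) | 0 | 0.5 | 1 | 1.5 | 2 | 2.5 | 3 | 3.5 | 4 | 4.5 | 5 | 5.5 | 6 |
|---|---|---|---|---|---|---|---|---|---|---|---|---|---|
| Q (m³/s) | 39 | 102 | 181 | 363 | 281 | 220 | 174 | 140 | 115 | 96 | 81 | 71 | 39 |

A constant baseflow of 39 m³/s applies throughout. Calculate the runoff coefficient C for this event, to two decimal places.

C ≈ 0.24

ΣQ_DR = 1395 m³/s; V = ΣQ_DR·Δt = 2.511 × 10^6 m³.
Runoff depth d = V / A = 9.809 mm.
C = d / P = 9.809 / 40.1 = 0.24.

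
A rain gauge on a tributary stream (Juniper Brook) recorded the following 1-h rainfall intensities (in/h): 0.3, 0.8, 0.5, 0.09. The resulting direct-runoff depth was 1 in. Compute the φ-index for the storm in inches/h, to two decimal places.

Only the 3 blocks with intensity above φ contribute runoff: 0.3, 0.8, 0.5 in/h.
Σ(I−φ)·Δt = d  ⇒  (0.3+0.8+0.5 − 3φ)·1 = 1
φ = (1.600 − 1/1) / 3 = 0.20 in/h.

φ ≈ 0.20 in/h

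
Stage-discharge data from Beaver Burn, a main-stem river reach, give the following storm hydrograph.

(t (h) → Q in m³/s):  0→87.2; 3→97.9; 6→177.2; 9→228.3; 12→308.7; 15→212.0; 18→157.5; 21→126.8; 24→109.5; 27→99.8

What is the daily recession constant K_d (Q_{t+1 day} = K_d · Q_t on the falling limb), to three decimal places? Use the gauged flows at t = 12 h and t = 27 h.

Between t = 12 h and t = 27 h the flow falls from 308.7 to 99.8 m³/s over 5×3 h = 15 h.
Per-interval ratio K = (99.8/308.7)^(1/5) = 0.7978; K_d = K^(24/3) = 0.164.

K_d ≈ 0.164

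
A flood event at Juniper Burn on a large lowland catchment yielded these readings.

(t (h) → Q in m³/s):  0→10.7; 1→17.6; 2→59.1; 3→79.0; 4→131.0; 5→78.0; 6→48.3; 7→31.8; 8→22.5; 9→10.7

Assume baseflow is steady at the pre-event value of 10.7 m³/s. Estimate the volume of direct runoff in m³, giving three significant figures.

Direct-runoff ordinates (Q − Q_b): 0.0, 6.9, 48.4, 68.3, 120.3, 67.3, 37.6, 21.1, 11.8, 0.0 m³/s.
ΣQ_DR = 381.7 m³/s.
With Δt = 1 h = 3600 s, V = ΣQ_DR · Δt = 381.7 × 3600 = 1.37 × 10^6 m³.

V ≈ 1.37 × 10^6 m³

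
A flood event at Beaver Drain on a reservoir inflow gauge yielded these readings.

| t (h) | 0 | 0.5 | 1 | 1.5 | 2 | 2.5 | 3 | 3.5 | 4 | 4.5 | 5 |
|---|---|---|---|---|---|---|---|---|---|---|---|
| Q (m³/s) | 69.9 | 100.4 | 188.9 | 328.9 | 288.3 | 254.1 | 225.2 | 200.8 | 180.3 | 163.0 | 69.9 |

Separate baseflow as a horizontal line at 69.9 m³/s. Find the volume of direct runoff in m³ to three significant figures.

V ≈ 2.34 × 10^6 m³

Direct-runoff ordinates (Q − Q_b): 0.0, 30.5, 119.0, 259.0, 218.4, 184.2, 155.3, 130.9, 110.4, 93.1, 0.0 m³/s.
ΣQ_DR = 1301 m³/s.
With Δt = 0.5 h = 1800 s, V = ΣQ_DR · Δt = 1301 × 1800 = 2.34 × 10^6 m³.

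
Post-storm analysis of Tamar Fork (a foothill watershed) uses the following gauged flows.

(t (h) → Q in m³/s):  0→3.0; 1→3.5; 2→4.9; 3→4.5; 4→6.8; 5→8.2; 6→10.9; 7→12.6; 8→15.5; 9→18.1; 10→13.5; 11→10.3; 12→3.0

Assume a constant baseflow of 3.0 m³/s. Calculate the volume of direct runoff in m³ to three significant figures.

Direct-runoff ordinates (Q − Q_b): 0.0, 0.5, 1.9, 1.5, 3.8, 5.2, 7.9, 9.6, 12.5, 15.1, 10.5, 7.3, 0.0 m³/s.
ΣQ_DR = 75.80 m³/s.
With Δt = 1 h = 3600 s, V = ΣQ_DR · Δt = 75.80 × 3600 = 2.73 × 10^5 m³.

V ≈ 2.73 × 10^5 m³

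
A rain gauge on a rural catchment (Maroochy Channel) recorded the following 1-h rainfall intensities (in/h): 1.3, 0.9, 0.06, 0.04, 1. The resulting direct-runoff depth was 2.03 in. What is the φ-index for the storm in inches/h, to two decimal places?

φ ≈ 0.39 in/h

Only the 3 blocks with intensity above φ contribute runoff: 1.3, 0.9, 1 in/h.
Σ(I−φ)·Δt = d  ⇒  (1.3+0.9+1 − 3φ)·1 = 2.03
φ = (3.200 − 2.03/1) / 3 = 0.39 in/h.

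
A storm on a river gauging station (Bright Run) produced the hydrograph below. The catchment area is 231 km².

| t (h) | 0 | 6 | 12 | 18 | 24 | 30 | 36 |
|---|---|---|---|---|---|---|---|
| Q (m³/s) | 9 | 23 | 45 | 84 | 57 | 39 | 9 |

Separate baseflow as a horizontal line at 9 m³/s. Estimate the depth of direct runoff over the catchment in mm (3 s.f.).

Direct runoff: 0.0, 14.0, 36.0, 75.0, 48.0, 30.0, 0.0 m³/s; ΣQ_DR = 203.0 m³/s.
V = ΣQ_DR · Δt = 203.0 × 21600 s = 4.385 × 10^6 m³.
Over A = 231 km², depth = V / A = 19.0 mm.

d ≈ 19.0 mm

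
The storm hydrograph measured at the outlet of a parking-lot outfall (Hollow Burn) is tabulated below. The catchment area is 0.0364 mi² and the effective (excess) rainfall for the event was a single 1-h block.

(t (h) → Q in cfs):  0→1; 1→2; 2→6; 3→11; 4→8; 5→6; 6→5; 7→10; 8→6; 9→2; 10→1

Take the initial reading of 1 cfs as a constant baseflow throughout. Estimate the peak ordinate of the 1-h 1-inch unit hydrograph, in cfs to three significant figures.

U_p ≈ 5.00 cfs

Direct runoff: 0.0, 1.0, 5.0, 10.0, 7.0, 5.0, 4.0, 9.0, 5.0, 1.0, 0.0 cfs; ΣQ_DR = 47.00 cfs, peak = 10.0 cfs.
Runoff depth d = ΣQ_DR·Δt / A = 47.00 × 3600 / (0.0364 mi²) = 2.001 in.
The 1-inch UH is the DRH scaled by (1 in)/d, so U_p = 10.0 × 1/2.001 = 5.00 cfs.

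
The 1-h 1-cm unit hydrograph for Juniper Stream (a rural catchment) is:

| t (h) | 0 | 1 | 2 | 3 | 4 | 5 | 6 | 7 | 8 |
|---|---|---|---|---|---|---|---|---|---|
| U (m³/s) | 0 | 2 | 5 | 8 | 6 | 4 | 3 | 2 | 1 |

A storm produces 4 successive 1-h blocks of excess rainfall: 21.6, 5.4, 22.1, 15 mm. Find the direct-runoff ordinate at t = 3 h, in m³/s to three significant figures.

Q ≈ 24.4 m³/s

By discrete convolution, Q_j = Σ (P_i / 10 mm) · U_{j−i}.
At t = 3 h (j=3): Q = (21.6/10)·8 + (5.4/10)·5 + (22.1/10)·2 + (15/10)·0 = 24.4 m³/s.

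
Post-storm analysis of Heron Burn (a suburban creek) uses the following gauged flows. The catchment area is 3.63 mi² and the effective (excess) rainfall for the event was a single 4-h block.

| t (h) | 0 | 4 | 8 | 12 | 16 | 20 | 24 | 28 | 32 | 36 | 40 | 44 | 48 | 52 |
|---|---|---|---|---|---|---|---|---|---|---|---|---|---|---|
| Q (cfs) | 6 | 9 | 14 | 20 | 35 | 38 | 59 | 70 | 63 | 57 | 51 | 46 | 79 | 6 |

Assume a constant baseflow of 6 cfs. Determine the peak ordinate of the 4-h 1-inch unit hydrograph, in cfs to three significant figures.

U_p ≈ 91.2 cfs

Direct runoff: 0.0, 3.0, 8.0, 14.0, 29.0, 32.0, 53.0, 64.0, 57.0, 51.0, 45.0, 40.0, 73.0, 0.0 cfs; ΣQ_DR = 469.0 cfs, peak = 73.0 cfs.
Runoff depth d = ΣQ_DR·Δt / A = 469.0 × 14400 / (3.63 mi²) = 0.8008 in.
The 1-inch UH is the DRH scaled by (1 in)/d, so U_p = 73.0 × 1/0.8008 = 91.2 cfs.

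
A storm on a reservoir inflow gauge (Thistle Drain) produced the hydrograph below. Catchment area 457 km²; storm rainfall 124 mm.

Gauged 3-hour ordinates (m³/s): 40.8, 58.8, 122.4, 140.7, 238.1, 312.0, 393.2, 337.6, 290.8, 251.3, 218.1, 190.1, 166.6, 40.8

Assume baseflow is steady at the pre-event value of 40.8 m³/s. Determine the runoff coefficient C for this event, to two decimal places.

C ≈ 0.43

ΣQ_DR = 2230 m³/s; V = ΣQ_DR·Δt = 2.409 × 10^7 m³.
Runoff depth d = V / A = 52.70 mm.
C = d / P = 52.70 / 124 = 0.43.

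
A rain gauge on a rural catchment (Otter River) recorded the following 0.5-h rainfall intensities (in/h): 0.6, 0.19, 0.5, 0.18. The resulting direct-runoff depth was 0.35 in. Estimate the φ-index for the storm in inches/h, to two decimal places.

Only the 2 blocks with intensity above φ contribute runoff: 0.6, 0.5 in/h.
Σ(I−φ)·Δt = d  ⇒  (0.6+0.5 − 2φ)·0.5 = 0.35
φ = (1.100 − 0.35/0.5) / 2 = 0.20 in/h.

φ ≈ 0.20 in/h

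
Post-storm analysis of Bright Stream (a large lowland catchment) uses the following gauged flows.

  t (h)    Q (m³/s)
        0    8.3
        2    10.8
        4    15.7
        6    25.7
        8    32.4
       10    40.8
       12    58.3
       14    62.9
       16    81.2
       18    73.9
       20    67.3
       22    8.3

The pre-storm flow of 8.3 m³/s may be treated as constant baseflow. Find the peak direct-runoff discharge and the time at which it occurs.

Q_p = 72.9 m³/s at t = 16 h

Subtracting baseflow gives direct-runoff ordinates: 0.0, 2.5, 7.4, 17.4, 24.1, 32.5, 50.0, 54.6, 72.9, 65.6, 59.0, 0.0 m³/s.
The maximum is 72.9 m³/s, occurring at the reading for t = 16 h.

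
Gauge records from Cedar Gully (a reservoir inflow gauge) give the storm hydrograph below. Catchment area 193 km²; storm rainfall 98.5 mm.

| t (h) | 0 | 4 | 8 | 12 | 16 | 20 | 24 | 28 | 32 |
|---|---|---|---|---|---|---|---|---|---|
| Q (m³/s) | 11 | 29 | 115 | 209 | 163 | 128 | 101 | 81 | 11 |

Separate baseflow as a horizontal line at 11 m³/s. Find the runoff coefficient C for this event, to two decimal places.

ΣQ_DR = 749.0 m³/s; V = ΣQ_DR·Δt = 1.079 × 10^7 m³.
Runoff depth d = V / A = 55.88 mm.
C = d / P = 55.88 / 98.5 = 0.57.

C ≈ 0.57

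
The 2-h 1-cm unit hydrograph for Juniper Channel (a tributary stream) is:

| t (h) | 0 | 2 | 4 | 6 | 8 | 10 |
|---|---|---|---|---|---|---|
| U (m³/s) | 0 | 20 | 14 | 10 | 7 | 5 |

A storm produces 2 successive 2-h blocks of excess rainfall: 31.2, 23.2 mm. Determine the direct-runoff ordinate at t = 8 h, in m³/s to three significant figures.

By discrete convolution, Q_j = Σ (P_i / 10 mm) · U_{j−i}.
At t = 8 h (j=4): Q = (31.2/10)·7 + (23.2/10)·10 = 45.0 m³/s.

Q ≈ 45.0 m³/s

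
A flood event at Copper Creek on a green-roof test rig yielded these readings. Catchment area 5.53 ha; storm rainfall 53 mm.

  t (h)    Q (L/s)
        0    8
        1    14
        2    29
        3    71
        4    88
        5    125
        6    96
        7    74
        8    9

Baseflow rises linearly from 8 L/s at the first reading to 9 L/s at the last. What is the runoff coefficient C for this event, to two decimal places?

C ≈ 0.54

ΣQ_DR = 437.5 L/s; V = ΣQ_DR·Δt = 1.575 × 10^6 L.
Runoff depth d = V / A = 28.48 mm.
C = d / P = 28.48 / 53 = 0.54.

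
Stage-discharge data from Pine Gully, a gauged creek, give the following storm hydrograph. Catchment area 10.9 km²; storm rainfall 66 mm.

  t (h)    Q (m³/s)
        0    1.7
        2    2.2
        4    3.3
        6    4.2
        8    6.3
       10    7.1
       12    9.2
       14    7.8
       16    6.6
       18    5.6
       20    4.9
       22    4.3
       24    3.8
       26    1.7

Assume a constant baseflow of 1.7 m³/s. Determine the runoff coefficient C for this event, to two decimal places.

ΣQ_DR = 44.90 m³/s; V = ΣQ_DR·Δt = 3.233 × 10^5 m³.
Runoff depth d = V / A = 29.66 mm.
C = d / P = 29.66 / 66 = 0.45.

C ≈ 0.45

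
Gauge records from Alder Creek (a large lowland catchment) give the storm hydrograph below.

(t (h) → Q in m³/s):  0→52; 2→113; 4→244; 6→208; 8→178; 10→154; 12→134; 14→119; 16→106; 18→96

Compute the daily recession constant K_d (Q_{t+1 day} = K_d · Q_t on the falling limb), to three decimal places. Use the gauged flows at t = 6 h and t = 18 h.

Between t = 6 h and t = 18 h the flow falls from 208 to 96 m³/s over 6×2 h = 12 h.
Per-interval ratio K = (96/208)^(1/6) = 0.8791; K_d = K^(24/2) = 0.213.

K_d ≈ 0.213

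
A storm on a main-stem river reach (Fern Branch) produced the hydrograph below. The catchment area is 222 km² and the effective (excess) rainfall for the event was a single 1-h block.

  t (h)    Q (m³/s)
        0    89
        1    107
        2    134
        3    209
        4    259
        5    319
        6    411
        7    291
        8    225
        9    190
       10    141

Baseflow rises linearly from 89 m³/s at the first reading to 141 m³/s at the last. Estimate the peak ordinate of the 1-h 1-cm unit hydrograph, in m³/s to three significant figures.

Direct runoff: 0.00, 12.80, 34.60, 104.40, 149.20, 204.00, 290.80, 165.60, 94.40, 54.20, 0.00 m³/s; ΣQ_DR = 1110 m³/s, peak = 290.80 m³/s.
Runoff depth d = ΣQ_DR·Δt / A = 1110 × 3600 / (222 km²) = 18.00 mm.
The 1-cm UH is the DRH scaled by (10 mm)/d, so U_p = 290.80 × 10/18.00 = 162 m³/s.

U_p ≈ 162 m³/s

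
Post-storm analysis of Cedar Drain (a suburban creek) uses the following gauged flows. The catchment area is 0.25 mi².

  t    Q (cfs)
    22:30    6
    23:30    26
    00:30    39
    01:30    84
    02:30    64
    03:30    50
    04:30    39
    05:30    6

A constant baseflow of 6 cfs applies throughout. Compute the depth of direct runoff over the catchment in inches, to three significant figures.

d ≈ 1.65 in

Direct runoff: 0.0, 20.0, 33.0, 78.0, 58.0, 44.0, 33.0, 0.0 cfs; ΣQ_DR = 266.0 cfs.
V = ΣQ_DR · Δt = 266.0 × 3600 s = 9.576 × 10^5 ft³.
Over A = 0.25 mi², depth = V / A = 1.65 in.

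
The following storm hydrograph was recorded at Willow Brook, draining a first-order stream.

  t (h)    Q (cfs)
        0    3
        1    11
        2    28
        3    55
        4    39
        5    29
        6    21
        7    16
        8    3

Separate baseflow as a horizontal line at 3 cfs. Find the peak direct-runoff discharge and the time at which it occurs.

Q_p = 52.0 cfs at t = 3 h

Subtracting baseflow gives direct-runoff ordinates: 0.0, 8.0, 25.0, 52.0, 36.0, 26.0, 18.0, 13.0, 0.0 cfs.
The maximum is 52.0 cfs, occurring at the reading for t = 3 h.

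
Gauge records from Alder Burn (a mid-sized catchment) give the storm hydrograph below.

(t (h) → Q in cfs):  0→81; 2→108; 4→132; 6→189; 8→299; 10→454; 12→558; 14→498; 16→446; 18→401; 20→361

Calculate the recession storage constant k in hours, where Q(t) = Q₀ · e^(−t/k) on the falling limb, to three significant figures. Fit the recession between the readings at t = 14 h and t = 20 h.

k ≈ 18.6 h

On the falling limb, Q drops from 498 to 361 cfs between t = 14 h and t = 20 h (Δt = 6 h).
k = −Δt / ln(Q₂/Q₁) = −6 / ln(361/498) = 18.6 h.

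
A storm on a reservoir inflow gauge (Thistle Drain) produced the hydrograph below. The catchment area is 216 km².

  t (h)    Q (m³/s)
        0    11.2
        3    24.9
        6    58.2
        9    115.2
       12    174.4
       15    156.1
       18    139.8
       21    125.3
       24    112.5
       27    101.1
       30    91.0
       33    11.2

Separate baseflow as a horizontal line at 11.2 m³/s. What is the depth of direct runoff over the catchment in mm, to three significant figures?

Direct runoff: 0.0, 13.7, 47.0, 104.0, 163.2, 144.9, 128.6, 114.1, 101.3, 89.9, 79.8, 0.0 m³/s; ΣQ_DR = 986.5 m³/s.
V = ΣQ_DR · Δt = 986.5 × 10800 s = 1.065 × 10^7 m³.
Over A = 216 km², depth = V / A = 49.3 mm.

d ≈ 49.3 mm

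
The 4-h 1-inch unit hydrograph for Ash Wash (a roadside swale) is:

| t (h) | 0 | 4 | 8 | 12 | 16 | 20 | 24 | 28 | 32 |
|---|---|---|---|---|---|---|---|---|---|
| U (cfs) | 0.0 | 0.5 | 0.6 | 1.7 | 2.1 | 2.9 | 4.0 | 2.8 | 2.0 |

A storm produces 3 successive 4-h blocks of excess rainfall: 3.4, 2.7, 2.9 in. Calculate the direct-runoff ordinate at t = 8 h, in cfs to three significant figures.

Q ≈ 3.39 cfs

By discrete convolution, Q_j = Σ (P_i / 1 in) · U_{j−i}.
At t = 8 h (j=2): Q = (3.4/1)·0.6 + (2.7/1)·0.5 + (2.9/1)·0.0 = 3.39 cfs.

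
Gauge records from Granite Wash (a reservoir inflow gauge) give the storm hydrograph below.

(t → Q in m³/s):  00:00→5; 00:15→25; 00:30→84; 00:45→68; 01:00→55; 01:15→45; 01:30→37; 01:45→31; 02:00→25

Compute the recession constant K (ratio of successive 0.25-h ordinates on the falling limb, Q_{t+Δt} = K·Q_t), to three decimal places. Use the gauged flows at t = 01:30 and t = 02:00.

Using the recession-limb readings at t = 01:30 and t = 02:00: Q falls from 37 to 25 m³/s over 2 intervals.
K = (Q₂/Q₁)^(1/2) = (25/37)^(1/2) = 0.822.

K ≈ 0.822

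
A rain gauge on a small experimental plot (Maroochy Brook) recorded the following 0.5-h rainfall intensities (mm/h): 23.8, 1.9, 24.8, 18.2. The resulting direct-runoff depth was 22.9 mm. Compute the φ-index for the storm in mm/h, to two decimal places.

φ ≈ 7.00 mm/h

Only the 3 blocks with intensity above φ contribute runoff: 23.8, 24.8, 18.2 mm/h.
Σ(I−φ)·Δt = d  ⇒  (23.8+24.8+18.2 − 3φ)·0.5 = 22.9
φ = (66.80 − 22.9/0.5) / 3 = 7.00 mm/h.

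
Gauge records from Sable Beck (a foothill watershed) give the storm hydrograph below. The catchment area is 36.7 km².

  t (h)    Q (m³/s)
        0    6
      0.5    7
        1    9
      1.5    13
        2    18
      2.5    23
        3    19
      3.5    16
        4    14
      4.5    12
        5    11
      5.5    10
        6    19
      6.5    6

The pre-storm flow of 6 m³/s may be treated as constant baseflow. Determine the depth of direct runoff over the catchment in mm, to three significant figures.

d ≈ 4.86 mm

Direct runoff: 0.0, 1.0, 3.0, 7.0, 12.0, 17.0, 13.0, 10.0, 8.0, 6.0, 5.0, 4.0, 13.0, 0.0 m³/s; ΣQ_DR = 99.00 m³/s.
V = ΣQ_DR · Δt = 99.00 × 1800 s = 1.782 × 10^5 m³.
Over A = 36.7 km², depth = V / A = 4.86 mm.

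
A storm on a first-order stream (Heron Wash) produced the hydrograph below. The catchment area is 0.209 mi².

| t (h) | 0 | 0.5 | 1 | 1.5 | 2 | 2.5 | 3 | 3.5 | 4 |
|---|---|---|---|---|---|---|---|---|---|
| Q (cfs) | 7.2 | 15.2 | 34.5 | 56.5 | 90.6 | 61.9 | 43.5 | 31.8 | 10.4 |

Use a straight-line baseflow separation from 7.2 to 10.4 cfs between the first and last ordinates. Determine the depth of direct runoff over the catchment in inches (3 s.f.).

Direct runoff: 0.00, 7.60, 26.50, 48.10, 81.80, 52.70, 33.90, 21.80, 0.00 cfs; ΣQ_DR = 272.4 cfs.
V = ΣQ_DR · Δt = 272.4 × 1800 s = 4.903 × 10^5 ft³.
Over A = 0.209 mi², depth = V / A = 1.01 in.

d ≈ 1.01 in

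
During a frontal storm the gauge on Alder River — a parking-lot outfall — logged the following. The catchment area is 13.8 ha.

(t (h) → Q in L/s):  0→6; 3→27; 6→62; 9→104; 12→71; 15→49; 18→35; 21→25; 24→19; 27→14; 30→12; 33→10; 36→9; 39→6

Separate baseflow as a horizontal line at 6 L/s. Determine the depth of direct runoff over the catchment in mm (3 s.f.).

d ≈ 28.6 mm

Direct runoff: 0.0, 21.0, 56.0, 98.0, 65.0, 43.0, 29.0, 19.0, 13.0, 8.0, 6.0, 4.0, 3.0, 0.0 L/s; ΣQ_DR = 365.0 L/s.
V = ΣQ_DR · Δt = 365.0 × 10800 s = 3.942 × 10^6 L.
Over A = 13.8 ha, depth = V / A = 28.6 mm.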